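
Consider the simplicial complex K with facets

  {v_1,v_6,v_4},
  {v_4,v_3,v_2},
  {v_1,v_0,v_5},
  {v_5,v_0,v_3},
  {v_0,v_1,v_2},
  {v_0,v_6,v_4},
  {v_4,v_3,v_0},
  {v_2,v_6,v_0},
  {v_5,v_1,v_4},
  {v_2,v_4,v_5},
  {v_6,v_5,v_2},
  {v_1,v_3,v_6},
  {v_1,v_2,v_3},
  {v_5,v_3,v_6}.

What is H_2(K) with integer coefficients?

Order the vertices as v_0 < v_1 < v_2 < v_3 < v_4 < v_5 < v_6. Listing each simplex with vertices in this order, K has dimension 2 with simplices:

  0-simplices (7): [v_0], [v_1], [v_2], [v_3], [v_4], [v_5], [v_6]
  1-simplices (21): (21 of them)
  2-simplices (14): (14 of them)

so the chain groups are C_0 ≅ Z^7, C_1 ≅ Z^21, C_2 ≅ Z^14.

Boundary ∂_1: C_1 → C_0 is given by ∂[p,q] = [q] − [p]. For instance
  ∂[v_0,v_4] = [v_4] − [v_0].
The resulting 7×21 matrix has rank 6, and its Smith normal form has invariant factors (1,1,1,1,1,1).

Boundary ∂_2: C_2 → C_1 acts by ∂[p,q,r] = [q,r] − [p,r] + [p,q]. For instance
  ∂[v_2,v_3,v_4] = [v_3,v_4] − [v_2,v_4] + [v_2,v_3],
  ∂[v_1,v_4,v_6] = [v_4,v_6] − [v_1,v_6] + [v_1,v_4].
The resulting 21×14 matrix has rank 13, and its Smith normal form has invariant factors (1,1,1,1,1,1,1,1,1,1,1,1,1).

Now H_k = ker ∂_k / im ∂_{k+1}, so:

  H_2: rank ker ∂_2 − rank ∂_3 = (14 − 13) − 0 = 1, and there is no ∂_3, so H_2 ≅ Z.

H_2 ≅ Z.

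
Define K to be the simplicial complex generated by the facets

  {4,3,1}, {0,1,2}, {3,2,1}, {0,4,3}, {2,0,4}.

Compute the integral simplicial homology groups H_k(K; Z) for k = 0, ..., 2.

H_0 ≅ Z,  H_1 ≅ Z,  H_2 = 0.

Order the vertices as 0 < 1 < 2 < 3 < 4. Listing each simplex with vertices in this order, K has dimension 2 with simplices:

  0-simplices (5): [0], [1], [2], [3], [4]
  1-simplices (10): [0,1], [0,2], [0,3], [0,4], [1,2], [1,3], [1,4], [2,3], [2,4], [3,4]
  2-simplices (5): [0,1,2], [0,2,4], [0,3,4], [1,2,3], [1,3,4]

so the chain groups are C_0 ≅ Z^5, C_1 ≅ Z^10, C_2 ≅ Z^5.

∂_1: C_1 → C_0 is given by ∂[p,q] = [q] − [p].
As a 5×10 matrix over Z this has rank 4, with invariant factors (1,1,1,1).

The boundary map ∂_2: C_2 → C_1 maps a triangle to the signed sum of its edges. For instance
  ∂[0,1,2] = [1,2] − [0,2] + [0,1],
  ∂[1,3,4] = [3,4] − [1,4] + [1,3].
The resulting 10×5 matrix has rank 5, and its Smith normal form has invariant factors (1,1,1,1,1).

Computing H_k = (kernel of ∂_k) / (image of ∂_{k+1}):

  H_0: rank C_0 − rank ∂_1 = 5 − 4 = 1, and the invariant factors of ∂_1 are all 1, so H_0 = Z.
  H_1: rank ker ∂_1 − rank ∂_2 = (10 − 4) − 5 = 1, and the invariant factors of ∂_2 are all 1, so H_1 = Z.
  H_2: rank ker ∂_2 − rank ∂_3 = (5 − 5) − 0 = 0, and there is no ∂_3, so H_2 = 0.

(K is a triangulation of the Möbius band.)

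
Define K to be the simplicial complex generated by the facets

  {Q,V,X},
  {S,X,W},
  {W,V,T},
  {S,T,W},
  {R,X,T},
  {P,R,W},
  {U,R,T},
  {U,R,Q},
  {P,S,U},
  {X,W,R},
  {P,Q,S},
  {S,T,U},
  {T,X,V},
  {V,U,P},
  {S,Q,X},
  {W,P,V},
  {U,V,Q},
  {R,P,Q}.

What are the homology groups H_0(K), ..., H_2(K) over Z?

Order the vertices as P < Q < R < S < T < U < V < W < X. Listing each simplex with vertices in this order, K has dimension 2 with simplices:

  0-simplices (9): P, Q, R, S, T, U, V, W, X
  1-simplices (27): PQ, PR, PS, PU, PV, PW, QR, QS, QU, QV, QX, RT, RU, RW, RX, ST, SU, SW, SX, TU, TV, TW, TX, UV, VW, VX, WX
  2-simplices (18): PQR, PQS, PRW, PSU, PUV, PVW, QRU, QSX, QUV, QVX, RTU, RTX, RWX, STU, STW, SWX, TVW, TVX

giving chain groups C_0 ≅ Z^9, C_1 ≅ Z^27, C_2 ≅ Z^18.

Boundary ∂_1: C_1 → C_0 sends each edge [p,q] (with p < q) to q − p. For instance
  ∂QR = R − Q.
The resulting 9×27 matrix has rank 8, and its Smith normal form has invariant factors (1,1,1,1,1,1,1,1).

∂_2: C_2 → C_1 acts by ∂[p,q,r] = [q,r] − [p,r] + [p,q]. For instance
  ∂SWX = WX − SX + SW,
  ∂QSX = SX − QX + QS.
This gives a 27×18 integer matrix of rank 18; reducing to Smith normal form yields diagonal entries (1,1,1,1,1,1,1,1,1,1,1,1,1,1,1,1,1,2).

From H_k ≅ ker(∂_k) / im(∂_{k+1}) we obtain:

  H_0: rank C_0 − rank ∂_1 = 9 − 8 = 1, and the invariant factors of ∂_1 are all 1, so H_0 ≅ Z.
  H_1: rank ker ∂_1 − rank ∂_2 = (27 − 8) − 18 = 1, and ∂_2 has invariant factor 2 > 1, so H_1 ≅ Z ⊕ Z/2.
  H_2: rank ker ∂_2 − rank ∂_3 = (18 − 18) − 0 = 0, and there is no ∂_3, so H_2 ≅ 0.

H_0 = Z,  H_1 = Z ⊕ Z/2,  H_2 = 0.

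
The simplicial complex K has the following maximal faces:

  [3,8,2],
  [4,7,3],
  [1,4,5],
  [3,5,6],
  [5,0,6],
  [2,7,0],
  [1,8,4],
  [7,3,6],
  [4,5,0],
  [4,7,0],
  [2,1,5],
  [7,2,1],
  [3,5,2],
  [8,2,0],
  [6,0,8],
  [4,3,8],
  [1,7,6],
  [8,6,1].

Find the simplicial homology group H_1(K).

H_1 = Z^2.

Order the vertices as 0 < 1 < 2 < 3 < 4 < 5 < 6 < 7 < 8. Listing each simplex with vertices in this order, K has dimension 2 with simplices:

  0-simplices (9): [0], [1], [2], [3], [4], [5], [6], [7], [8]
  1-simplices (27): (27 of them)
  2-simplices (18): [0,2,7], [0,2,8], [0,4,5], [0,4,7], [0,5,6], [0,6,8], [1,2,5], [1,2,7], [1,4,5], [1,4,8], [1,6,7], [1,6,8], [2,3,5], [2,3,8], [3,4,7], [3,4,8], [3,5,6], [3,6,7]

so the chain groups are C_0 ≅ Z^9, C_1 ≅ Z^27, C_2 ≅ Z^18.

Boundary ∂_1: C_1 → C_0 maps an edge to its endpoints' difference, ∂[p,q] = q − p. For instance
  ∂[0,7] = [7] − [0].
The resulting 9×27 matrix has rank 8, and its Smith normal form has invariant factors (1,1,1,1,1,1,1,1).

Boundary ∂_2: C_2 → C_1 acts by ∂[p,q,r] = [q,r] − [p,r] + [p,q]. For instance
  ∂[0,4,7] = [4,7] − [0,7] + [0,4],
  ∂[3,4,7] = [4,7] − [3,7] + [3,4].
As a 27×18 matrix over Z this has rank 17, with invariant factors (1,1,1,1,1,1,1,1,1,1,1,1,1,1,1,1,1).

From H_k ≅ ker(∂_k) / im(∂_{k+1}) we obtain:

  H_1: rank ker ∂_1 − rank ∂_2 = (27 − 8) − 17 = 2, and the invariant factors of ∂_2 are all 1, so H_1 ≅ Z^2.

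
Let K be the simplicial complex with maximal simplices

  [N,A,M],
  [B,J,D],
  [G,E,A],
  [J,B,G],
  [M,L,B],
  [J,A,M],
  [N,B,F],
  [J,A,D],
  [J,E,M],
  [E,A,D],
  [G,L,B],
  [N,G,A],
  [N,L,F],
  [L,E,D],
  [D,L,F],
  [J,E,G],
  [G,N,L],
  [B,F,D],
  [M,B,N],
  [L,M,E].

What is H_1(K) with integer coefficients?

H_1 = Z ⊕ Z/2Z.

We work with the vertex ordering A < B < D < E < F < G < J < L < M < N. The simplices of K, each written with vertices in increasing order, are:

  0-simplices (10): A, B, D, E, F, G, J, L, M, N
  1-simplices (30): AD, AE, AG, AJ, AM, AN, BD, BF, BG, BJ, BL, BM, BN, DE, DF, DJ, DL, EG, EJ, EL, EM, FL, FN, GJ, GL, GN, JM, LM, LN, MN
  2-simplices (20): ADE, ADJ, AEG, AGN, AJM, AMN, BDF, BDJ, BFN, BGJ, BGL, BLM, BMN, DEL, DFL, EGJ, EJM, ELM, FLN, GLN

so the chain groups are C_0 ≅ Z^10, C_1 ≅ Z^30, C_2 ≅ Z^20.

∂_1: C_1 → C_0 maps an edge to its endpoints' difference, ∂[p,q] = q − p. For instance
  ∂EL = L − E.
As a 10×30 matrix over Z this has rank 9, with invariant factors (1,1,1,1,1,1,1,1,1).

The boundary map ∂_2: C_2 → C_1 acts by ∂[p,q,r] = [q,r] − [p,r] + [p,q]. For instance
  ∂AMN = MN − AN + AM,
  ∂EGJ = GJ − EJ + EG.
The resulting 30×20 matrix has rank 20, and its Smith normal form has invariant factors (1,1,1,1,1,1,1,1,1,1,1,1,1,1,1,1,1,1,1,2).

Computing H_k = (kernel of ∂_k) / (image of ∂_{k+1}):

  H_1: rank ker ∂_1 − rank ∂_2 = (30 − 9) − 20 = 1, and ∂_2 has invariant factor 2 > 1, so H_1 = Z ⊕ Z/2Z.

(K is a triangulation of the Klein bottle.)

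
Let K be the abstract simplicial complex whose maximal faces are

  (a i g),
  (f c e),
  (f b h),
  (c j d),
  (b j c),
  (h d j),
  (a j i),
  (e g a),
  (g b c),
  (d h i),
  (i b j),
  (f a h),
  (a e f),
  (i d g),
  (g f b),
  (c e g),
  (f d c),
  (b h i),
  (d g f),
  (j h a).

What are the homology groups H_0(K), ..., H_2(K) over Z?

Fix the vertex order a < b < c < d < e < f < g < h < i < j and write every simplex with vertices in increasing order. Then dim K = 2 and the simplices of K are:

  0-simplices (10): a, b, c, d, e, f, g, h, i, j
  1-simplices (30): ae, af, ag, ah, ai, aj, bc, bf, bg, bh, bi, bj, cd, ce, cf, cg, cj, df, dg, dh, di, dj, ef, eg, fg, fh, gi, hi, hj, ij
  2-simplices (20): aef, aeg, afh, agi, ahj, aij, bcg, bcj, bfg, bfh, bhi, bij, cdf, cdj, cef, ceg, dfg, dgi, dhi, dhj

so the chain groups are C_0 ≅ Z^10, C_1 ≅ Z^30, C_2 ≅ Z^20.

∂_1: C_1 → C_0 sends each edge [p,q] (with p < q) to q − p.
This gives a 10×30 integer matrix of rank 9; reducing to Smith normal form yields diagonal entries (1,1,1,1,1,1,1,1,1).

The boundary map ∂_2: C_2 → C_1 maps a triangle to the signed sum of its edges. For instance
  ∂bfh = fh − bh + bf,
  ∂dgi = gi − di + dg.
The resulting 30×20 matrix has rank 20, and its Smith normal form has invariant factors (1,1,1,1,1,1,1,1,1,1,1,1,1,1,1,1,1,1,1,2).

Now H_k = ker ∂_k / im ∂_{k+1}, so:

  H_0: rank C_0 − rank ∂_1 = 10 − 9 = 1, and the invariant factors of ∂_1 are all 1, so H_0 = Z.
  H_1: rank ker ∂_1 − rank ∂_2 = (30 − 9) − 20 = 1, and ∂_2 has invariant factor 2 > 1, so H_1 = Z ⊕ Z_2.
  H_2: rank ker ∂_2 − rank ∂_3 = (20 − 20) − 0 = 0, and there is no ∂_3, so H_2 = 0.

As a check, the Euler characteristic is 10 − 30 + 20 = 0, which agrees with 1 − 1 + 0 = 0.
(K is a triangulation of the Klein bottle.)

H_0 = Z,  H_1 = Z ⊕ Z_2,  H_2 = 0.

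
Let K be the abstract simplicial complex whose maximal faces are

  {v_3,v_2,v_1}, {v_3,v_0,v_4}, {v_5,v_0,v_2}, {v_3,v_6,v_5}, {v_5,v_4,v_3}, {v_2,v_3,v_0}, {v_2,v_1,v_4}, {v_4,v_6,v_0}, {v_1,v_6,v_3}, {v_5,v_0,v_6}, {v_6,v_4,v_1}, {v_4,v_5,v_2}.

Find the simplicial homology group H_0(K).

H_0 ≅ Z.

Fix the vertex order v_0 < v_1 < v_2 < v_3 < v_4 < v_5 < v_6 and write every simplex with vertices in increasing order. Then dim K = 2 and the simplices of K are:

  0-simplices (7): [v_0], [v_1], [v_2], [v_3], [v_4], [v_5], [v_6]
  1-simplices (18): (18 of them)
  2-simplices (12): (12 of them)

giving chain groups C_0 ≅ Z^7, C_1 ≅ Z^18, C_2 ≅ Z^12.

Boundary ∂_1: C_1 → C_0 maps an edge to its endpoints' difference, ∂[p,q] = q − p. For instance
  ∂[v_1,v_2] = [v_2] − [v_1].
The resulting 7×18 matrix has rank 6, and its Smith normal form has invariant factors (1,1,1,1,1,1).

The boundary map ∂_2: C_2 → C_1 acts by ∂[p,q,r] = [q,r] − [p,r] + [p,q]. For instance
  ∂[v_1,v_3,v_6] = [v_3,v_6] − [v_1,v_6] + [v_1,v_3],
  ∂[v_2,v_4,v_5] = [v_4,v_5] − [v_2,v_5] + [v_2,v_4].
As a 18×12 matrix over Z this has rank 12, with invariant factors (1,1,1,1,1,1,1,1,1,1,1,2).

Now H_k = ker ∂_k / im ∂_{k+1}, so:

  H_0: rank C_0 − rank ∂_1 = 7 − 6 = 1, and the invariant factors of ∂_1 are all 1, so H_0 = Z.

(K is a triangulation of the real projective plane RP^2.)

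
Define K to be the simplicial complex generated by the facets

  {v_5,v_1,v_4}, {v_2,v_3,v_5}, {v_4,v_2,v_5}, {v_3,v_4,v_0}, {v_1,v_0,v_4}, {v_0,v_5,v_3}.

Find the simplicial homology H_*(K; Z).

H_0 = Z,  H_1 = Z,  H_2 = 0.

We work with the vertex ordering v_0 < v_1 < v_2 < v_3 < v_4 < v_5. The simplices of K, each written with vertices in increasing order, are:

  0-simplices (6): [v_0], [v_1], [v_2], [v_3], [v_4], [v_5]
  1-simplices (12): [v_0,v_1], [v_0,v_3], [v_0,v_4], [v_0,v_5], [v_1,v_4], [v_1,v_5], [v_2,v_3], [v_2,v_4], [v_2,v_5], [v_3,v_4], [v_3,v_5], [v_4,v_5]
  2-simplices (6): [v_0,v_1,v_4], [v_0,v_3,v_4], [v_0,v_3,v_5], [v_1,v_4,v_5], [v_2,v_3,v_5], [v_2,v_4,v_5]

Hence C_0 ≅ Z^6, C_1 ≅ Z^12, C_2 ≅ Z^6.

∂_1: C_1 → C_0 sends each edge [p,q] (with p < q) to q − p.
This gives a 6×12 integer matrix of rank 5; reducing to Smith normal form yields diagonal entries (1,1,1,1,1).

∂_2: C_2 → C_1 maps a triangle to the signed sum of its edges. For instance
  ∂[v_2,v_4,v_5] = [v_4,v_5] − [v_2,v_5] + [v_2,v_4],
  ∂[v_0,v_3,v_4] = [v_3,v_4] − [v_0,v_4] + [v_0,v_3].
As a 12×6 matrix over Z this has rank 6, with invariant factors (1,1,1,1,1,1).

From H_k ≅ ker(∂_k) / im(∂_{k+1}) we obtain:

  H_0: rank C_0 − rank ∂_1 = 6 − 5 = 1, and the invariant factors of ∂_1 are all 1, so H_0 = Z.
  H_1: rank ker ∂_1 − rank ∂_2 = (12 − 5) − 6 = 1, and the invariant factors of ∂_2 are all 1, so H_1 = Z.
  H_2: rank ker ∂_2 − rank ∂_3 = (6 − 6) − 0 = 0, and there is no ∂_3, so H_2 = 0.

As a check, the Euler characteristic is 6 − 12 + 6 = 0, which agrees with 1 − 1 + 0 = 0.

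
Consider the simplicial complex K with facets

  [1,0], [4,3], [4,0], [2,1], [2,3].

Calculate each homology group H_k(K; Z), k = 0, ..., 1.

Fix the vertex order 0 < 1 < 2 < 3 < 4 and write every simplex with vertices in increasing order. Then dim K = 1 and the simplices of K are:

  0-simplices (5): [0], [1], [2], [3], [4]
  1-simplices (5): [0,1], [0,4], [1,2], [2,3], [3,4]

giving chain groups C_0 ≅ Z^5, C_1 ≅ Z^5.

∂_1: C_1 → C_0 maps an edge to its endpoints' difference, ∂[p,q] = q − p. For instance
  ∂[3,4] = [4] − [3].
The 5×5 boundary matrix has rank 4 and Smith normal form diag(1,1,1,1).

Reading off H_k = ker ∂_k / im ∂_{k+1}:

  H_0: rank C_0 − rank ∂_1 = 5 − 4 = 1, and the invariant factors of ∂_1 are all 1, so H_0 ≅ Z.
  H_1: rank ker ∂_1 − rank ∂_2 = (5 − 4) − 0 = 1, and there is no ∂_2, so H_1 ≅ Z.

As a check, the Euler characteristic is 5 − 5 = 0, which agrees with 1 − 1 = 0.

H_0 ≅ Z,  H_1 ≅ Z.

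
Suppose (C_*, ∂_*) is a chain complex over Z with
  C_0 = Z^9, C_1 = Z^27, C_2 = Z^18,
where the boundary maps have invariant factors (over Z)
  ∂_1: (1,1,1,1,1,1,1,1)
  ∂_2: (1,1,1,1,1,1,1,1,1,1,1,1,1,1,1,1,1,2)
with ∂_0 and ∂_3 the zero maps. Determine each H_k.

H_0: b_0 = 9 − 0 − 8 = 1; torsion from ∂_1 factors > 1: none. So H_0 = Z.
H_1: b_1 = 27 − 8 − 18 = 1; torsion from ∂_2 factors > 1: [2]. So H_1 = Z ⊕ Z/2Z.
H_2: b_2 = 18 − 18 − 0 = 0; torsion from ∂_3 factors > 1: none. So H_2 = 0.

H_0 = Z,  H_1 = Z ⊕ Z/2Z,  H_2 = 0.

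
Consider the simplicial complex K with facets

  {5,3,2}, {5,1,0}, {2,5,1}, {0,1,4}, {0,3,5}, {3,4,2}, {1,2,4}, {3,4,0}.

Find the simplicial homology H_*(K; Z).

We work with the vertex ordering 0 < 1 < 2 < 3 < 4 < 5. The simplices of K, each written with vertices in increasing order, are:

  0-simplices (6): [0], [1], [2], [3], [4], [5]
  1-simplices (12): [0,1], [0,3], [0,4], [0,5], [1,2], [1,4], [1,5], [2,3], [2,4], [2,5], [3,4], [3,5]
  2-simplices (8): [0,1,4], [0,1,5], [0,3,4], [0,3,5], [1,2,4], [1,2,5], [2,3,4], [2,3,5]

Hence C_0 ≅ Z^6, C_1 ≅ Z^12, C_2 ≅ Z^8.

The boundary map ∂_1: C_1 → C_0 maps an edge to its endpoints' difference, ∂[p,q] = q − p. For instance
  ∂[3,5] = [5] − [3].
The resulting 6×12 matrix has rank 5, and its Smith normal form has invariant factors (1,1,1,1,1).

∂_2: C_2 → C_1 acts by ∂[p,q,r] = [q,r] − [p,r] + [p,q]. For instance
  ∂[0,1,4] = [1,4] − [0,4] + [0,1],
  ∂[0,3,4] = [3,4] − [0,4] + [0,3].
As a 12×8 matrix over Z this has rank 7, with invariant factors (1,1,1,1,1,1,1).

From H_k ≅ ker(∂_k) / im(∂_{k+1}) we obtain:

  H_0: rank C_0 − rank ∂_1 = 6 − 5 = 1, and the invariant factors of ∂_1 are all 1, so H_0 = Z.
  H_1: rank ker ∂_1 − rank ∂_2 = (12 − 5) − 7 = 0, and the invariant factors of ∂_2 are all 1, so H_1 = 0.
  H_2: rank ker ∂_2 − rank ∂_3 = (8 − 7) − 0 = 1, and there is no ∂_3, so H_2 = Z.

As a check, the Euler characteristic is 6 − 12 + 8 = 2, which agrees with 1 − 0 + 1 = 2.

H_0 ≅ Z,  H_1 = 0,  H_2 ≅ Z.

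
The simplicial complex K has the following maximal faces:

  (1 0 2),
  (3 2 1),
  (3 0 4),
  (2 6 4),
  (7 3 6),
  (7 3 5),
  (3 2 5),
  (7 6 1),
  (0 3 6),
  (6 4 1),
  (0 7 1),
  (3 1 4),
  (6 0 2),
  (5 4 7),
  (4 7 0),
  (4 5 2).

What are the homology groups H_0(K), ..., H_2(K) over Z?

We work with the vertex ordering 0 < 1 < 2 < 3 < 4 < 5 < 6 < 7. The simplices of K, each written with vertices in increasing order, are:

  0-simplices (8): [0], [1], [2], [3], [4], [5], [6], [7]
  1-simplices (24): (24 of them)
  2-simplices (16): [0,1,2], [0,1,7], [0,2,6], [0,3,4], [0,3,6], [0,4,7], [1,2,3], [1,3,4], [1,4,6], [1,6,7], [2,3,5], [2,4,5], [2,4,6], [3,5,7], [3,6,7], [4,5,7]

giving chain groups C_0 ≅ Z^8, C_1 ≅ Z^24, C_2 ≅ Z^16.

The boundary map ∂_1: C_1 → C_0 sends each edge [p,q] (with p < q) to q − p. For instance
  ∂[4,6] = [6] − [4].
As a 8×24 matrix over Z this has rank 7, with invariant factors (1,1,1,1,1,1,1).

Boundary ∂_2: C_2 → C_1 sends each 2-simplex [p,q,r] to [q,r] − [p,r] + [p,q]. For instance
  ∂[0,2,6] = [2,6] − [0,6] + [0,2],
  ∂[1,4,6] = [4,6] − [1,6] + [1,4].
This gives a 24×16 integer matrix of rank 15; reducing to Smith normal form yields diagonal entries (1,1,1,1,1,1,1,1,1,1,1,1,1,1,1).

Reading off H_k = ker ∂_k / im ∂_{k+1}:

  H_0: rank C_0 − rank ∂_1 = 8 − 7 = 1, and the invariant factors of ∂_1 are all 1, so H_0 = Z.
  H_1: rank ker ∂_1 − rank ∂_2 = (24 − 7) − 15 = 2, and the invariant factors of ∂_2 are all 1, so H_1 = Z^2.
  H_2: rank ker ∂_2 − rank ∂_3 = (16 − 15) − 0 = 1, and there is no ∂_3, so H_2 = Z.

As a check, the Euler characteristic is 8 − 24 + 16 = 0, which agrees with 1 − 2 + 1 = 0.
(K is a triangulation of the torus T^2.)

H_0 ≅ Z,  H_1 ≅ Z^2,  H_2 ≅ Z.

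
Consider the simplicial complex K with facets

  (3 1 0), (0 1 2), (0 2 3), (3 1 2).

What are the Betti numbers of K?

Fix the vertex order 0 < 1 < 2 < 3 and write every simplex with vertices in increasing order. Then dim K = 2 and the simplices of K are:

  0-simplices (4): [0], [1], [2], [3]
  1-simplices (6): [0,1], [0,2], [0,3], [1,2], [1,3], [2,3]
  2-simplices (4): [0,1,2], [0,1,3], [0,2,3], [1,2,3]

so the chain groups are C_0 ≅ Z^4, C_1 ≅ Z^6, C_2 ≅ Z^4.

The boundary map ∂_1: C_1 → C_0 maps an edge to its endpoints' difference, ∂[p,q] = q − p. For instance
  ∂[0,2] = [2] − [0].
The resulting 4×6 matrix has rank 3, and its Smith normal form has invariant factors (1,1,1).

Boundary ∂_2: C_2 → C_1 acts by ∂[p,q,r] = [q,r] − [p,r] + [p,q]. For instance
  ∂[0,1,3] = [1,3] − [0,3] + [0,1],
  ∂[1,2,3] = [2,3] − [1,3] + [1,2].
This gives a 6×4 integer matrix of rank 3; reducing to Smith normal form yields diagonal entries (1,1,1).

Computing H_k = (kernel of ∂_k) / (image of ∂_{k+1}):

  H_0: rank C_0 − rank ∂_1 = 4 − 3 = 1, and the invariant factors of ∂_1 are all 1, so H_0 ≅ Z.
  H_1: rank ker ∂_1 − rank ∂_2 = (6 − 3) − 3 = 0, and the invariant factors of ∂_2 are all 1, so H_1 ≅ 0.
  H_2: rank ker ∂_2 − rank ∂_3 = (4 − 3) − 0 = 1, and there is no ∂_3, so H_2 ≅ Z.

As a check, the Euler characteristic is 4 − 6 + 4 = 2, which agrees with 1 − 0 + 1 = 2.
(K is a triangulation of the 2-sphere S^2.)

Hence the Betti numbers are b_0 = 1, b_1 = 0, b_2 = 1.

b_0 = 1, b_1 = 0, b_2 = 1.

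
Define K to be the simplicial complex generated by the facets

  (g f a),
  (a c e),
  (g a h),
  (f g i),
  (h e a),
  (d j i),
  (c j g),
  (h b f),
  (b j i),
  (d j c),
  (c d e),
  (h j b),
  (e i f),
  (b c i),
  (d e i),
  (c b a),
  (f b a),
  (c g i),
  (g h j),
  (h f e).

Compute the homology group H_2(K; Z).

Order the vertices as a < b < c < d < e < f < g < h < i < j. Listing each simplex with vertices in this order, K has dimension 2 with simplices:

  0-simplices (10): a, b, c, d, e, f, g, h, i, j
  1-simplices (30): ab, ac, ae, af, ag, ah, bc, bf, bh, bi, bj, cd, ce, cg, ci, cj, de, di, dj, ef, eh, ei, fg, fh, fi, gh, gi, gj, hj, ij
  2-simplices (20): abc, abf, ace, aeh, afg, agh, bci, bfh, bhj, bij, cde, cdj, cgi, cgj, dei, dij, efh, efi, fgi, ghj

giving chain groups C_0 ≅ Z^10, C_1 ≅ Z^30, C_2 ≅ Z^20.

∂_1: C_1 → C_0 maps an edge to its endpoints' difference, ∂[p,q] = q − p. For instance
  ∂gj = j − g.
The resulting 10×30 matrix has rank 9, and its Smith normal form has invariant factors (1,1,1,1,1,1,1,1,1).

Boundary ∂_2: C_2 → C_1 acts by ∂[p,q,r] = [q,r] − [p,r] + [p,q]. For instance
  ∂dij = ij − dj + di,
  ∂abf = bf − af + ab.
The resulting 30×20 matrix has rank 20, and its Smith normal form has invariant factors (1,1,1,1,1,1,1,1,1,1,1,1,1,1,1,1,1,1,1,2).

From H_k ≅ ker(∂_k) / im(∂_{k+1}) we obtain:

  H_2: rank ker ∂_2 − rank ∂_3 = (20 − 20) − 0 = 0, and there is no ∂_3, so H_2 ≅ 0.

H_2 ≅ 0.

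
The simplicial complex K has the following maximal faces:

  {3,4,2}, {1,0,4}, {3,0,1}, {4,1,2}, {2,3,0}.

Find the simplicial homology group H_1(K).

K has 5 vertices, 10 edges, 5 triangles.
rank ∂_1 = 4, rank ∂_2 = 5 ⇒ b_1 = 10 − 4 − 5 = 1; all invariant factors of ∂_2 are 1 so no torsion. So H_1 ≅ Z.

H_1 ≅ Z.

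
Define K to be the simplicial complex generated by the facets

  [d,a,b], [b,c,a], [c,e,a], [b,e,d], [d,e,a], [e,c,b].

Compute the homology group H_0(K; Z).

Fix the vertex order a < b < c < d < e and write every simplex with vertices in increasing order. Then dim K = 2 and the simplices of K are:

  0-simplices (5): a, b, c, d, e
  1-simplices (9): ab, ac, ad, ae, bc, bd, be, ce, de
  2-simplices (6): abc, abd, ace, ade, bce, bde

giving chain groups C_0 ≅ Z^5, C_1 ≅ Z^9, C_2 ≅ Z^6.

Boundary ∂_1: C_1 → C_0 is given by ∂[p,q] = [q] − [p]. For instance
  ∂de = e − d.
This gives a 5×9 integer matrix of rank 4; reducing to Smith normal form yields diagonal entries (1,1,1,1).

The boundary map ∂_2: C_2 → C_1 acts by ∂[p,q,r] = [q,r] − [p,r] + [p,q]. For instance
  ∂abd = bd − ad + ab,
  ∂bde = de − be + bd.
This gives a 9×6 integer matrix of rank 5; reducing to Smith normal form yields diagonal entries (1,1,1,1,1).

Reading off H_k = ker ∂_k / im ∂_{k+1}:

  H_0: rank C_0 − rank ∂_1 = 5 − 4 = 1, and the invariant factors of ∂_1 are all 1, so H_0 = Z.

(K is a triangulation of the 2-sphere S^2.)

H_0 ≅ Z.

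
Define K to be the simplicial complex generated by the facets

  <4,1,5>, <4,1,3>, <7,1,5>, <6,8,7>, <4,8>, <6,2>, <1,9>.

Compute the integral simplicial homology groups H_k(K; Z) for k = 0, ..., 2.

H_0 ≅ Z,  H_1 ≅ Z,  H_2 = 0.

Take the total order 1 < 2 < 3 < 4 < 5 < 6 < 7 < 8 < 9 on the vertex set. Then K (dimension 2) consists of the simplices:

  0-simplices (9): [1], [2], [3], [4], [5], [6], [7], [8], [9]
  1-simplices (13): [1,3], [1,4], [1,5], [1,7], [1,9], [2,6], [3,4], [4,5], [4,8], [5,7], [6,7], [6,8], [7,8]
  2-simplices (4): [1,3,4], [1,4,5], [1,5,7], [6,7,8]

giving chain groups C_0 ≅ Z^9, C_1 ≅ Z^13, C_2 ≅ Z^4.

The boundary map ∂_1: C_1 → C_0 sends each edge [p,q] (with p < q) to q − p.
As a 9×13 matrix over Z this has rank 8, with invariant factors (1,1,1,1,1,1,1,1).

The boundary map ∂_2: C_2 → C_1 maps a triangle to the signed sum of its edges. For instance
  ∂[1,4,5] = [4,5] − [1,5] + [1,4],
  ∂[6,7,8] = [7,8] − [6,8] + [6,7].
The 13×4 boundary matrix has rank 4 and Smith normal form diag(1,1,1,1).

Reading off H_k = ker ∂_k / im ∂_{k+1}:

  H_0: rank C_0 − rank ∂_1 = 9 − 8 = 1, and the invariant factors of ∂_1 are all 1, so H_0 ≅ Z.
  H_1: rank ker ∂_1 − rank ∂_2 = (13 − 8) − 4 = 1, and the invariant factors of ∂_2 are all 1, so H_1 ≅ Z.
  H_2: rank ker ∂_2 − rank ∂_3 = (4 − 4) − 0 = 0, and there is no ∂_3, so H_2 ≅ 0.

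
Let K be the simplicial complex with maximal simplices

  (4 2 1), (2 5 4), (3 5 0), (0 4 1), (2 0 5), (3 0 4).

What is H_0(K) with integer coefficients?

Take the total order 0 < 1 < 2 < 3 < 4 < 5 on the vertex set. Then K (dimension 2) consists of the simplices:

  0-simplices (6): [0], [1], [2], [3], [4], [5]
  1-simplices (12): [0,1], [0,2], [0,3], [0,4], [0,5], [1,2], [1,4], [2,4], [2,5], [3,4], [3,5], [4,5]
  2-simplices (6): [0,1,4], [0,2,5], [0,3,4], [0,3,5], [1,2,4], [2,4,5]

so the chain groups are C_0 ≅ Z^6, C_1 ≅ Z^12, C_2 ≅ Z^6.

Boundary ∂_1: C_1 → C_0 sends each edge [p,q] (with p < q) to q − p. For instance
  ∂[1,4] = [4] − [1].
The 6×12 boundary matrix has rank 5 and Smith normal form diag(1,1,1,1,1).

Boundary ∂_2: C_2 → C_1 sends each 2-simplex [p,q,r] to [q,r] − [p,r] + [p,q]. For instance
  ∂[0,1,4] = [1,4] − [0,4] + [0,1],
  ∂[2,4,5] = [4,5] − [2,5] + [2,4].
The 12×6 boundary matrix has rank 6 and Smith normal form diag(1,1,1,1,1,1).

Now H_k = ker ∂_k / im ∂_{k+1}, so:

  H_0: rank C_0 − rank ∂_1 = 6 − 5 = 1, and the invariant factors of ∂_1 are all 1, so H_0 = Z.

H_0 = Z.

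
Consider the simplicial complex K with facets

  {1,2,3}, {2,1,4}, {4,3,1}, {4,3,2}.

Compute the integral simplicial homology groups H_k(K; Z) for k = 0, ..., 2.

Fix the vertex order 1 < 2 < 3 < 4 and write every simplex with vertices in increasing order. Then dim K = 2 and the simplices of K are:

  0-simplices (4): [1], [2], [3], [4]
  1-simplices (6): [1,2], [1,3], [1,4], [2,3], [2,4], [3,4]
  2-simplices (4): [1,2,3], [1,2,4], [1,3,4], [2,3,4]

Hence C_0 ≅ Z^4, C_1 ≅ Z^6, C_2 ≅ Z^4.

Boundary ∂_1: C_1 → C_0 is given by ∂[p,q] = [q] − [p]. For instance
  ∂[3,4] = [4] − [3].
As a 4×6 matrix over Z this has rank 3, with invariant factors (1,1,1).

The boundary map ∂_2: C_2 → C_1 sends each 2-simplex [p,q,r] to [q,r] − [p,r] + [p,q]. For instance
  ∂[1,2,3] = [2,3] − [1,3] + [1,2],
  ∂[2,3,4] = [3,4] − [2,4] + [2,3].
As a 6×4 matrix over Z this has rank 3, with invariant factors (1,1,1).

From H_k ≅ ker(∂_k) / im(∂_{k+1}) we obtain:

  H_0: rank C_0 − rank ∂_1 = 4 − 3 = 1, and the invariant factors of ∂_1 are all 1, so H_0 ≅ Z.
  H_1: rank ker ∂_1 − rank ∂_2 = (6 − 3) − 3 = 0, and the invariant factors of ∂_2 are all 1, so H_1 ≅ 0.
  H_2: rank ker ∂_2 − rank ∂_3 = (4 − 3) − 0 = 1, and there is no ∂_3, so H_2 ≅ Z.

(K is a triangulation of the 2-sphere S^2.)

H_0 = Z,  H_1 = 0,  H_2 = Z.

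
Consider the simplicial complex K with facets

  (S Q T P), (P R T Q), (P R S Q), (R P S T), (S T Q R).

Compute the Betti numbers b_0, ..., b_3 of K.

Take the total order P < Q < R < S < T on the vertex set. Then K (dimension 3) consists of the simplices:

  0-simplices (5): P, Q, R, S, T
  1-simplices (10): PQ, PR, PS, PT, QR, QS, QT, RS, RT, ST
  2-simplices (10): PQR, PQS, PQT, PRS, PRT, PST, QRS, QRT, QST, RST
  3-simplices (5): PQRS, PQRT, PQST, PRST, QRST

so the chain groups are C_0 ≅ Z^5, C_1 ≅ Z^10, C_2 ≅ Z^10, C_3 ≅ Z^5.

The boundary map ∂_1: C_1 → C_0 sends each edge [p,q] (with p < q) to q − p.
The resulting 5×10 matrix has rank 4, and its Smith normal form has invariant factors (1,1,1,1).

Boundary ∂_2: C_2 → C_1 acts by ∂[p,q,r] = [q,r] − [p,r] + [p,q]. For instance
  ∂PQR = QR − PR + PQ,
  ∂RST = ST − RT + RS.
The resulting 10×10 matrix has rank 6, and its Smith normal form has invariant factors (1,1,1,1,1,1).

∂_3: C_3 → C_2 sends each 3-simplex σ to the alternating sum Σ_i (−1)^i (σ with its i-th vertex removed). For instance
  ∂PQRT = QRT − PRT + PQT − PQR,
  ∂QRST = RST − QST + QRT − QRS.
The 10×5 boundary matrix has rank 4 and Smith normal form diag(1,1,1,1).

Computing H_k = (kernel of ∂_k) / (image of ∂_{k+1}):

  H_0: rank C_0 − rank ∂_1 = 5 − 4 = 1, and the invariant factors of ∂_1 are all 1, so H_0 ≅ Z.
  H_1: rank ker ∂_1 − rank ∂_2 = (10 − 4) − 6 = 0, and the invariant factors of ∂_2 are all 1, so H_1 ≅ 0.
  H_2: rank ker ∂_2 − rank ∂_3 = (10 − 6) − 4 = 0, and the invariant factors of ∂_3 are all 1, so H_2 ≅ 0.
  H_3: rank ker ∂_3 − rank ∂_4 = (5 − 4) − 0 = 1, and there is no ∂_4, so H_3 ≅ Z.

Hence the Betti numbers are b_0 = 1, b_1 = 0, b_2 = 0, b_3 = 1.

b_0 = 1, b_1 = 0, b_2 = 0, b_3 = 1.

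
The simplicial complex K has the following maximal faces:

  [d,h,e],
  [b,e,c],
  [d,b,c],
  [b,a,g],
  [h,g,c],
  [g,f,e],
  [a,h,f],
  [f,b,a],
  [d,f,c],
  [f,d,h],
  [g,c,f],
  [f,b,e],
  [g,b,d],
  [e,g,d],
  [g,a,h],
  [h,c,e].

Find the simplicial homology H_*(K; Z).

H_0 = Z,  H_1 = Z^2,  H_2 = Z.

We work with the vertex ordering a < b < c < d < e < f < g < h. The simplices of K, each written with vertices in increasing order, are:

  0-simplices (8): a, b, c, d, e, f, g, h
  1-simplices (24): ab, af, ag, ah, bc, bd, be, bf, bg, cd, ce, cf, cg, ch, de, df, dg, dh, ef, eg, eh, fg, fh, gh
  2-simplices (16): abf, abg, afh, agh, bcd, bce, bdg, bef, cdf, ceh, cfg, cgh, deg, deh, dfh, efg

Hence C_0 ≅ Z^8, C_1 ≅ Z^24, C_2 ≅ Z^16.

Boundary ∂_1: C_1 → C_0 maps an edge to its endpoints' difference, ∂[p,q] = q − p. For instance
  ∂bd = d − b.
The 8×24 boundary matrix has rank 7 and Smith normal form diag(1,1,1,1,1,1,1).

The boundary map ∂_2: C_2 → C_1 maps a triangle to the signed sum of its edges. For instance
  ∂cgh = gh − ch + cg,
  ∂abg = bg − ag + ab.
This gives a 24×16 integer matrix of rank 15; reducing to Smith normal form yields diagonal entries (1,1,1,1,1,1,1,1,1,1,1,1,1,1,1).

Computing H_k = (kernel of ∂_k) / (image of ∂_{k+1}):

  H_0: rank C_0 − rank ∂_1 = 8 − 7 = 1, and the invariant factors of ∂_1 are all 1, so H_0 ≅ Z.
  H_1: rank ker ∂_1 − rank ∂_2 = (24 − 7) − 15 = 2, and the invariant factors of ∂_2 are all 1, so H_1 ≅ Z^2.
  H_2: rank ker ∂_2 − rank ∂_3 = (16 − 15) − 0 = 1, and there is no ∂_3, so H_2 ≅ Z.

As a check, the Euler characteristic is 8 − 24 + 16 = 0, which agrees with 1 − 2 + 1 = 0.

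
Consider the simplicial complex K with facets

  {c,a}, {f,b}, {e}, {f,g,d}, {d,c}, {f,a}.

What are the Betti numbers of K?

b_0 = 2, b_1 = 1, b_2 = 0.

Order the vertices as a < b < c < d < e < f < g. Listing each simplex with vertices in this order, K has dimension 2 with simplices:

  0-simplices (7): a, b, c, d, e, f, g
  1-simplices (7): ac, af, bf, cd, df, dg, fg
  2-simplices (1): dfg

giving chain groups C_0 ≅ Z^7, C_1 ≅ Z^7, C_2 ≅ Z^1.

The boundary map ∂_1: C_1 → C_0 is given by ∂[p,q] = [q] − [p]. For instance
  ∂fg = g − f.
As a 7×7 matrix over Z this has rank 5, with invariant factors (1,1,1,1,1).

∂_2: C_2 → C_1 sends each 2-simplex [p,q,r] to [q,r] − [p,r] + [p,q]. For instance
  ∂dfg = fg − dg + df.
This gives a 7×1 integer matrix of rank 1; reducing to Smith normal form yields diagonal entries (1).

Computing H_k = (kernel of ∂_k) / (image of ∂_{k+1}):

  H_0: rank C_0 − rank ∂_1 = 7 − 5 = 2, and the invariant factors of ∂_1 are all 1, so H_0 = Z^2.
  H_1: rank ker ∂_1 − rank ∂_2 = (7 − 5) − 1 = 1, and the invariant factors of ∂_2 are all 1, so H_1 = Z.
  H_2: rank ker ∂_2 − rank ∂_3 = (1 − 1) − 0 = 0, and there is no ∂_3, so H_2 = 0.

Hence the Betti numbers are b_0 = 2, b_1 = 1, b_2 = 0.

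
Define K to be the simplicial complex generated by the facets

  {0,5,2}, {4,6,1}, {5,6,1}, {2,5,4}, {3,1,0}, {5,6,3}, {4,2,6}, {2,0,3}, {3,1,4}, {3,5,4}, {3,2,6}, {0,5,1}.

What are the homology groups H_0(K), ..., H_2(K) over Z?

Fix the vertex order 0 < 1 < 2 < 3 < 4 < 5 < 6 and write every simplex with vertices in increasing order. Then dim K = 2 and the simplices of K are:

  0-simplices (7): [0], [1], [2], [3], [4], [5], [6]
  1-simplices (18): [0,1], [0,2], [0,3], [0,5], [1,3], [1,4], [1,5], [1,6], [2,3], [2,4], [2,5], [2,6], [3,4], [3,5], [3,6], [4,5], [4,6], [5,6]
  2-simplices (12): [0,1,3], [0,1,5], [0,2,3], [0,2,5], [1,3,4], [1,4,6], [1,5,6], [2,3,6], [2,4,5], [2,4,6], [3,4,5], [3,5,6]

giving chain groups C_0 ≅ Z^7, C_1 ≅ Z^18, C_2 ≅ Z^12.

∂_1: C_1 → C_0 is given by ∂[p,q] = [q] − [p]. For instance
  ∂[0,1] = [1] − [0].
The resulting 7×18 matrix has rank 6, and its Smith normal form has invariant factors (1,1,1,1,1,1).

The boundary map ∂_2: C_2 → C_1 maps a triangle to the signed sum of its edges. For instance
  ∂[0,1,5] = [1,5] − [0,5] + [0,1],
  ∂[1,4,6] = [4,6] − [1,6] + [1,4].
The 18×12 boundary matrix has rank 12 and Smith normal form diag(1,1,1,1,1,1,1,1,1,1,1,2).

Computing H_k = (kernel of ∂_k) / (image of ∂_{k+1}):

  H_0: rank C_0 − rank ∂_1 = 7 − 6 = 1, and the invariant factors of ∂_1 are all 1, so H_0 = Z.
  H_1: rank ker ∂_1 − rank ∂_2 = (18 − 6) − 12 = 0, and ∂_2 has invariant factor 2 > 1, so H_1 = Z/2.
  H_2: rank ker ∂_2 − rank ∂_3 = (12 − 12) − 0 = 0, and there is no ∂_3, so H_2 = 0.

(K is a triangulation of the real projective plane RP^2.)

H_0 = Z,  H_1 = Z/2,  H_2 = 0.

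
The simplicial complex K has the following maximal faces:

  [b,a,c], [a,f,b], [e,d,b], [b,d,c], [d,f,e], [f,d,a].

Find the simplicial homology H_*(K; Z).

We work with the vertex ordering a < b < c < d < e < f. The simplices of K, each written with vertices in increasing order, are:

  0-simplices (6): a, b, c, d, e, f
  1-simplices (12): ab, ac, ad, af, bc, bd, be, bf, cd, de, df, ef
  2-simplices (6): abc, abf, adf, bcd, bde, def

Hence C_0 ≅ Z^6, C_1 ≅ Z^12, C_2 ≅ Z^6.

∂_1: C_1 → C_0 is given by ∂[p,q] = [q] − [p]. For instance
  ∂ab = b − a.
As a 6×12 matrix over Z this has rank 5, with invariant factors (1,1,1,1,1).

Boundary ∂_2: C_2 → C_1 maps a triangle to the signed sum of its edges. For instance
  ∂def = ef − df + de,
  ∂abf = bf − af + ab.
This gives a 12×6 integer matrix of rank 6; reducing to Smith normal form yields diagonal entries (1,1,1,1,1,1).

Reading off H_k = ker ∂_k / im ∂_{k+1}:

  H_0: rank C_0 − rank ∂_1 = 6 − 5 = 1, and the invariant factors of ∂_1 are all 1, so H_0 ≅ Z.
  H_1: rank ker ∂_1 − rank ∂_2 = (12 − 5) − 6 = 1, and the invariant factors of ∂_2 are all 1, so H_1 ≅ Z.
  H_2: rank ker ∂_2 − rank ∂_3 = (6 − 6) − 0 = 0, and there is no ∂_3, so H_2 ≅ 0.

As a check, the Euler characteristic is 6 − 12 + 6 = 0, which agrees with 1 − 1 + 0 = 0.

H_0 = Z,  H_1 = Z,  H_2 = 0.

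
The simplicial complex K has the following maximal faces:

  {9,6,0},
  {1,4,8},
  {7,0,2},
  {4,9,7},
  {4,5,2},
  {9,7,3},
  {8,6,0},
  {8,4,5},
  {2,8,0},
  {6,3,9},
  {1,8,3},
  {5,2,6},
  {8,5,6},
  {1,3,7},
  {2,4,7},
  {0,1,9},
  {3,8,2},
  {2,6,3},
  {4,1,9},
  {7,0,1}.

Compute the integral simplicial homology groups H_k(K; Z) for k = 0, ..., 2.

H_0 = Z,  H_1 = Z ⊕ Z_2,  H_2 = 0.

Order the vertices as 0 < 1 < 2 < 3 < 4 < 5 < 6 < 7 < 8 < 9. Listing each simplex with vertices in this order, K has dimension 2 with simplices:

  0-simplices (10): [0], [1], [2], [3], [4], [5], [6], [7], [8], [9]
  1-simplices (30): (30 of them)
  2-simplices (20): (20 of them)

so the chain groups are C_0 ≅ Z^10, C_1 ≅ Z^30, C_2 ≅ Z^20.

The boundary map ∂_1: C_1 → C_0 is given by ∂[p,q] = [q] − [p].
The resulting 10×30 matrix has rank 9, and its Smith normal form has invariant factors (1,1,1,1,1,1,1,1,1).

The boundary map ∂_2: C_2 → C_1 sends each 2-simplex [p,q,r] to [q,r] − [p,r] + [p,q]. For instance
  ∂[1,3,7] = [3,7] − [1,7] + [1,3],
  ∂[0,2,7] = [2,7] − [0,7] + [0,2].
The resulting 30×20 matrix has rank 20, and its Smith normal form has invariant factors (1,1,1,1,1,1,1,1,1,1,1,1,1,1,1,1,1,1,1,2).

Reading off H_k = ker ∂_k / im ∂_{k+1}:

  H_0: rank C_0 − rank ∂_1 = 10 − 9 = 1, and the invariant factors of ∂_1 are all 1, so H_0 = Z.
  H_1: rank ker ∂_1 − rank ∂_2 = (30 − 9) − 20 = 1, and ∂_2 has invariant factor 2 > 1, so H_1 = Z ⊕ Z_2.
  H_2: rank ker ∂_2 − rank ∂_3 = (20 − 20) − 0 = 0, and there is no ∂_3, so H_2 = 0.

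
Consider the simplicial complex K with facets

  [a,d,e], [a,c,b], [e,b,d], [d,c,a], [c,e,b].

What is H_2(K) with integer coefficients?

H_2 ≅ 0.

Fix the vertex order a < b < c < d < e and write every simplex with vertices in increasing order. Then dim K = 2 and the simplices of K are:

  0-simplices (5): a, b, c, d, e
  1-simplices (10): ab, ac, ad, ae, bc, bd, be, cd, ce, de
  2-simplices (5): abc, acd, ade, bce, bde

so the chain groups are C_0 ≅ Z^5, C_1 ≅ Z^10, C_2 ≅ Z^5.

Boundary ∂_1: C_1 → C_0 is given by ∂[p,q] = [q] − [p].
This gives a 5×10 integer matrix of rank 4; reducing to Smith normal form yields diagonal entries (1,1,1,1).

∂_2: C_2 → C_1 sends each 2-simplex [p,q,r] to [q,r] − [p,r] + [p,q]. For instance
  ∂ade = de − ae + ad,
  ∂bde = de − be + bd.
This gives a 10×5 integer matrix of rank 5; reducing to Smith normal form yields diagonal entries (1,1,1,1,1).

Now H_k = ker ∂_k / im ∂_{k+1}, so:

  H_2: rank ker ∂_2 − rank ∂_3 = (5 − 5) − 0 = 0, and there is no ∂_3, so H_2 ≅ 0.

(K is a triangulation of the Möbius band.)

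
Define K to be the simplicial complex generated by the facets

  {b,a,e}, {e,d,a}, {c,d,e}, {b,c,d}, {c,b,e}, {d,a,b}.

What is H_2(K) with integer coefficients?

H_2 ≅ Z.

Fix the vertex order a < b < c < d < e and write every simplex with vertices in increasing order. Then dim K = 2 and the simplices of K are:

  0-simplices (5): a, b, c, d, e
  1-simplices (9): ab, ad, ae, bc, bd, be, cd, ce, de
  2-simplices (6): abd, abe, ade, bcd, bce, cde

so the chain groups are C_0 ≅ Z^5, C_1 ≅ Z^9, C_2 ≅ Z^6.

∂_1: C_1 → C_0 sends each edge [p,q] (with p < q) to q − p. For instance
  ∂be = e − b.
The 5×9 boundary matrix has rank 4 and Smith normal form diag(1,1,1,1).

The boundary map ∂_2: C_2 → C_1 acts by ∂[p,q,r] = [q,r] − [p,r] + [p,q]. For instance
  ∂cde = de − ce + cd,
  ∂bce = ce − be + bc.
This gives a 9×6 integer matrix of rank 5; reducing to Smith normal form yields diagonal entries (1,1,1,1,1).

Computing H_k = (kernel of ∂_k) / (image of ∂_{k+1}):

  H_2: rank ker ∂_2 − rank ∂_3 = (6 − 5) − 0 = 1, and there is no ∂_3, so H_2 = Z.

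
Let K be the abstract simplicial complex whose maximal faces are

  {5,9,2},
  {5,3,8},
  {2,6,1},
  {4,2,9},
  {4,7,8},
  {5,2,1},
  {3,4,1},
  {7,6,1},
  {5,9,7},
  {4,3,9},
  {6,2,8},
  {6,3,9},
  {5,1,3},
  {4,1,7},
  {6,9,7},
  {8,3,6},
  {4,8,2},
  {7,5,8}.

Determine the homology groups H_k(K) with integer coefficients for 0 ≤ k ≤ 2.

Take the total order 1 < 2 < 3 < 4 < 5 < 6 < 7 < 8 < 9 on the vertex set. Then K (dimension 2) consists of the simplices:

  0-simplices (9): [1], [2], [3], [4], [5], [6], [7], [8], [9]
  1-simplices (27): (27 of them)
  2-simplices (18): [1,2,5], [1,2,6], [1,3,4], [1,3,5], [1,4,7], [1,6,7], [2,4,8], [2,4,9], [2,5,9], [2,6,8], [3,4,9], [3,5,8], [3,6,8], [3,6,9], [4,7,8], [5,7,8], [5,7,9], [6,7,9]

so the chain groups are C_0 ≅ Z^9, C_1 ≅ Z^27, C_2 ≅ Z^18.

The boundary map ∂_1: C_1 → C_0 sends each edge [p,q] (with p < q) to q − p. For instance
  ∂[6,7] = [7] − [6].
The 9×27 boundary matrix has rank 8 and Smith normal form diag(1,1,1,1,1,1,1,1).

The boundary map ∂_2: C_2 → C_1 acts by ∂[p,q,r] = [q,r] − [p,r] + [p,q]. For instance
  ∂[1,3,4] = [3,4] − [1,4] + [1,3],
  ∂[3,4,9] = [4,9] − [3,9] + [3,4].
The 27×18 boundary matrix has rank 17 and Smith normal form diag(1,1,1,1,1,1,1,1,1,1,1,1,1,1,1,1,1).

Reading off H_k = ker ∂_k / im ∂_{k+1}:

  H_0: rank C_0 − rank ∂_1 = 9 − 8 = 1, and the invariant factors of ∂_1 are all 1, so H_0 ≅ Z.
  H_1: rank ker ∂_1 − rank ∂_2 = (27 − 8) − 17 = 2, and the invariant factors of ∂_2 are all 1, so H_1 ≅ Z^2.
  H_2: rank ker ∂_2 − rank ∂_3 = (18 − 17) − 0 = 1, and there is no ∂_3, so H_2 ≅ Z.

H_0 ≅ Z,  H_1 ≅ Z^2,  H_2 ≅ Z.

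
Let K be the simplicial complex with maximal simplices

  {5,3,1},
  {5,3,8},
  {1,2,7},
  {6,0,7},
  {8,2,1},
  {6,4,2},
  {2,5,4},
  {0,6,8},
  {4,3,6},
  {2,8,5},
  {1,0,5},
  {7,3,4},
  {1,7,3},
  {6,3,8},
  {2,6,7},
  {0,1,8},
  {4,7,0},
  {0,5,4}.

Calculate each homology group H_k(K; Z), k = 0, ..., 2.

H_0 ≅ Z,  H_1 ≅ Z ⊕ Z/2,  H_2 = 0.

Order the vertices as 0 < 1 < 2 < 3 < 4 < 5 < 6 < 7 < 8. Listing each simplex with vertices in this order, K has dimension 2 with simplices:

  0-simplices (9): [0], [1], [2], [3], [4], [5], [6], [7], [8]
  1-simplices (27): (27 of them)
  2-simplices (18): [0,1,5], [0,1,8], [0,4,5], [0,4,7], [0,6,7], [0,6,8], [1,2,7], [1,2,8], [1,3,5], [1,3,7], [2,4,5], [2,4,6], [2,5,8], [2,6,7], [3,4,6], [3,4,7], [3,5,8], [3,6,8]

so the chain groups are C_0 ≅ Z^9, C_1 ≅ Z^27, C_2 ≅ Z^18.

∂_1: C_1 → C_0 is given by ∂[p,q] = [q] − [p]. For instance
  ∂[2,8] = [8] − [2].
The 9×27 boundary matrix has rank 8 and Smith normal form diag(1,1,1,1,1,1,1,1).

Boundary ∂_2: C_2 → C_1 acts by ∂[p,q,r] = [q,r] − [p,r] + [p,q]. For instance
  ∂[1,3,7] = [3,7] − [1,7] + [1,3],
  ∂[2,6,7] = [6,7] − [2,7] + [2,6].
The resulting 27×18 matrix has rank 18, and its Smith normal form has invariant factors (1,1,1,1,1,1,1,1,1,1,1,1,1,1,1,1,1,2).

Now H_k = ker ∂_k / im ∂_{k+1}, so:

  H_0: rank C_0 − rank ∂_1 = 9 − 8 = 1, and the invariant factors of ∂_1 are all 1, so H_0 = Z.
  H_1: rank ker ∂_1 − rank ∂_2 = (27 − 8) − 18 = 1, and ∂_2 has invariant factor 2 > 1, so H_1 = Z ⊕ Z/2.
  H_2: rank ker ∂_2 − rank ∂_3 = (18 − 18) − 0 = 0, and there is no ∂_3, so H_2 = 0.

As a check, the Euler characteristic is 9 − 27 + 18 = 0, which agrees with 1 − 1 + 0 = 0.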